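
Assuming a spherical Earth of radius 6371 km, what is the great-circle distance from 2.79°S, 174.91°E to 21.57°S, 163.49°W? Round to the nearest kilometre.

3133 km

Δλ = -163.49 − 174.91 = -338.40°; wrapped into (−180°, 180°]: 21.60°.
Δφ = -21.57 − -2.79 = -18.78°.
a = sin²(Δφ/2) + cos φ₁ · cos φ₂ · sin²(Δλ/2) = 0.059233.
c = 2·atan2(√a, √(1−a)) = 0.49170 rad → d = 6371·c ≈ 3132.60 km.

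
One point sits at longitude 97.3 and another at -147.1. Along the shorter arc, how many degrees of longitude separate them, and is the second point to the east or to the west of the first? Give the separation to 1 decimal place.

115.6° east

Raw difference: -147.1 − 97.3 = -244.4°.
Normalise into (−180°, 180°]: -244.4° + 360° = 115.6°.
Positive ⇒ the second point lies to the east; separation 115.6°.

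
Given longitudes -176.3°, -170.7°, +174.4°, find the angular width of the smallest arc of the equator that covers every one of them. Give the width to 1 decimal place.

Sort the longitudes: -176.3°, -170.7°, +174.4°.
Eastward gaps between consecutive values (wrapping around): 5.6°, 345.1°, 9.3°.
Largest gap = 345.1° ⇒ minimal covering band is its complement: 360° − 345.1° = 14.9°.
Band runs from +174.4° eastward to -170.7°, crossing the antimeridian.

14.9°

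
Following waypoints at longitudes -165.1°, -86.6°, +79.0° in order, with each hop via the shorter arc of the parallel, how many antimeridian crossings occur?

Leg 1: -165.1° → -86.6°, shortest Δλ = 78.5° (east) — does not cross 180°.
Leg 2: -86.6° → +79.0°, shortest Δλ = 165.6° (east) — does not cross 180°.
Total crossings: 0.

0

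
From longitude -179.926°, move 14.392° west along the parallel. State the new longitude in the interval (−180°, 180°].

+165.682°

Start at -179.926°; shift −14.392° → -194.318°.
-194.318° lies outside (−180°, 180°]; add 360° → +165.682°.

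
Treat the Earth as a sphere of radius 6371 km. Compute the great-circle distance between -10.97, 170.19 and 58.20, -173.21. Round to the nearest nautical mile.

Δλ = -173.21 − 170.19 = -343.40°; wrapped into (−180°, 180°]: 16.60°.
Δφ = 58.20 − -10.97 = 69.17°.
a = sin²(Δφ/2) + cos φ₁ · cos φ₂ · sin²(Δλ/2) = 0.332982.
c = 2·atan2(√a, √(1−a)) = 1.23021 rad → d = 6371·c ≈ 7837.70 km ≈ 4232.02 nmi.

4232 nmi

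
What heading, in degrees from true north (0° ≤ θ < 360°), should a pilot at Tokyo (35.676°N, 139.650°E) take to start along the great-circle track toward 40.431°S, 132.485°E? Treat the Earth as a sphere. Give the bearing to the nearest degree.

186°

Δλ = 132.485 − 139.650 = -7.165°.
θ = atan2( sin Δλ · cos φ₂ , cos φ₁ · sin φ₂ − sin φ₁ · cos φ₂ · cos Δλ )
  = atan2(-0.09494, -0.96728) = -174.394° → normalised to [0°, 360°): 185.606°.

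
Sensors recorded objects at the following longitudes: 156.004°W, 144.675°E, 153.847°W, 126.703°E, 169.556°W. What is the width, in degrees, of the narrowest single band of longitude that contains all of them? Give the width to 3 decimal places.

79.450°

Sort the longitudes: -169.556°, -156.004°, -153.847°, +126.703°, +144.675°.
Eastward gaps between consecutive values (wrapping around): 13.552°, 2.157°, 280.550°, 17.972°, 45.769°.
Largest gap = 280.550° ⇒ minimal covering band is its complement: 360° − 280.550° = 79.450°.
Band runs from +126.703° eastward to -153.847°, crossing the antimeridian.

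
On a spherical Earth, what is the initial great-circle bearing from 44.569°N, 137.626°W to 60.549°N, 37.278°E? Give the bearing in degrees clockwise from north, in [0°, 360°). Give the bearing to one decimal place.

Δλ = 37.278 − -137.626 = 174.904°.
θ = atan2( sin Δλ · cos φ₂ , cos φ₁ · sin φ₂ − sin φ₁ · cos φ₂ · cos Δλ )
  = atan2(0.04367, 0.96403) = 2.594° → normalised to [0°, 360°): 2.594°.

2.6°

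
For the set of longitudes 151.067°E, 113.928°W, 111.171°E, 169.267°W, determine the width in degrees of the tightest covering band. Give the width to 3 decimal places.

Sort the longitudes: -169.267°, -113.928°, +111.171°, +151.067°.
Eastward gaps between consecutive values (wrapping around): 55.339°, 225.099°, 39.896°, 39.666°.
Largest gap = 225.099° ⇒ minimal covering band is its complement: 360° − 225.099° = 134.901°.
Band runs from +111.171° eastward to -113.928°, crossing the antimeridian.

134.901°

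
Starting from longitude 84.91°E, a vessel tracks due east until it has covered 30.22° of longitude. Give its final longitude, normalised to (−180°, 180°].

Start at +84.91°; shift +30.22° → +115.13°.
+115.13° already lies in (−180°, 180°].

115.13°E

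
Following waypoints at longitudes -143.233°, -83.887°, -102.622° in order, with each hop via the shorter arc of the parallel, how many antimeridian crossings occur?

0

Leg 1: -143.233° → -83.887°, shortest Δλ = 59.346° (east) — does not cross 180°.
Leg 2: -83.887° → -102.622°, shortest Δλ = -18.735° (west) — does not cross 180°.
Total crossings: 0.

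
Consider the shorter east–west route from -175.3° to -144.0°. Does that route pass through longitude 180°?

Signed shortest Δλ = ((-144.0 − -175.3 + 180) mod 360) − 180 = 31.3°.
Going east by 31.3° from -175.3° reaches -144.0° without touching 180°.

No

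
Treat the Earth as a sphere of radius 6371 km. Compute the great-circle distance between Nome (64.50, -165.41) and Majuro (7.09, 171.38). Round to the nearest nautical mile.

3586 nmi

Δλ = 171.38 − -165.41 = 336.79°; wrapped into (−180°, 180°]: -23.21°.
Δφ = 7.09 − 64.50 = -57.41°.
a = sin²(Δφ/2) + cos φ₁ · cos φ₂ · sin²(Δλ/2) = 0.247976.
c = 2·atan2(√a, √(1−a)) = 1.04252 rad → d = 6371·c ≈ 6641.88 km ≈ 3586.33 nmi.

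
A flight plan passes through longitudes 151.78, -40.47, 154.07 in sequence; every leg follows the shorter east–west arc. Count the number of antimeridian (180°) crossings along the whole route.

2

Leg 1: +151.78° → -40.47°, shortest Δλ = 167.75° (east) — crosses 180°.
Leg 2: -40.47° → +154.07°, shortest Δλ = -165.46° (west) — crosses 180°.
Total crossings: 2.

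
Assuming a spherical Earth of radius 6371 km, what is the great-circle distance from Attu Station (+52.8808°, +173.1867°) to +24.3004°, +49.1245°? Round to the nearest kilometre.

Δλ = 49.1245 − 173.1867 = -124.0622°.
Δφ = 24.3004 − 52.8808 = -28.5804°.
a = sin²(Δφ/2) + cos φ₁ · cos φ₂ · sin²(Δλ/2) = 0.489958.
c = 2·atan2(√a, √(1−a)) = 1.55071 rad → d = 6371·c ≈ 9879.58 km.

9880 km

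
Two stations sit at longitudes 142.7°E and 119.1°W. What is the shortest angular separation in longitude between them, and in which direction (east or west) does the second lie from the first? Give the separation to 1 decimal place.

98.2° east

Raw difference: -119.1 − 142.7 = -261.8°.
Normalise into (−180°, 180°]: -261.8° + 360° = 98.2°.
Positive ⇒ the second point lies to the east; separation 98.2°.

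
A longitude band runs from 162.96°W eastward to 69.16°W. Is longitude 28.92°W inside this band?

No

Band width going east from -162.96° to -69.16°: ((-69.16 − -162.96) mod 360) = 93.80°.
Offset of -28.92° east of the west edge: ((-28.92 − -162.96) mod 360) = 134.04°.
134.04° > 93.80° ⇒ outside.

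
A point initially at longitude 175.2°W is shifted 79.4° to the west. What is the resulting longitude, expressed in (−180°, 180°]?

105.4°E

Start at -175.2°; shift −79.4° → -254.6°.
-254.6° lies outside (−180°, 180°]; add 360° → +105.4°.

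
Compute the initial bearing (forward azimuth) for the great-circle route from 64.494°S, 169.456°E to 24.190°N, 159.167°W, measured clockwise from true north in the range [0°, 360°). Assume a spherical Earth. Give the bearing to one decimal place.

28.4°

Δλ = -159.167 − 169.456 = -328.623°; wrapped into (−180°, 180°]: 31.377°.
θ = atan2( sin Δλ · cos φ₂ , cos φ₁ · sin φ₂ − sin φ₁ · cos φ₂ · cos Δλ )
  = atan2(0.47495, 0.87934) = 28.374° → normalised to [0°, 360°): 28.374°.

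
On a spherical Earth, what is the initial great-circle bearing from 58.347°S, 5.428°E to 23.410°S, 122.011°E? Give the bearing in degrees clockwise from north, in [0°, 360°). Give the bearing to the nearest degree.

124°

Δλ = 122.011 − 5.428 = 116.583°.
θ = atan2( sin Δλ · cos φ₂ , cos φ₁ · sin φ₂ − sin φ₁ · cos φ₂ · cos Δλ )
  = atan2(0.82067, -0.55807) = 124.216° → normalised to [0°, 360°): 124.216°.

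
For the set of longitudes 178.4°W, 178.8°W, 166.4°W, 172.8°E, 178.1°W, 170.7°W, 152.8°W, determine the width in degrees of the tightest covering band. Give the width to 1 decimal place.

Sort the longitudes: -178.8°, -178.4°, -178.1°, -170.7°, -166.4°, -152.8°, +172.8°.
Eastward gaps between consecutive values (wrapping around): 0.4°, 0.3°, 7.4°, 4.3°, 13.6°, 325.6°, 8.4°.
Largest gap = 325.6° ⇒ minimal covering band is its complement: 360° − 325.6° = 34.4°.
Band runs from +172.8° eastward to -152.8°, crossing the antimeridian.

34.4°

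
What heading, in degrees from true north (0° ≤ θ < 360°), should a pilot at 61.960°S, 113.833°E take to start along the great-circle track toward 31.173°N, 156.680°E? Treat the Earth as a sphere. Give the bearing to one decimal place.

Δλ = 156.680 − 113.833 = 42.847°.
θ = atan2( sin Δλ · cos φ₂ , cos φ₁ · sin φ₂ − sin φ₁ · cos φ₂ · cos Δλ )
  = atan2(0.58185, 0.79700) = 36.131° → normalised to [0°, 360°): 36.131°.

36.1°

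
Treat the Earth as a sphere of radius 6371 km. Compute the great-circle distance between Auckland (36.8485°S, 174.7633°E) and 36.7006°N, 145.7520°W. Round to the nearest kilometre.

9133 km

Δλ = -145.7520 − 174.7633 = -320.5153°; wrapped into (−180°, 180°]: 39.4847°.
Δφ = 36.7006 − -36.8485 = 73.5491°.
a = sin²(Δφ/2) + cos φ₁ · cos φ₂ · sin²(Δλ/2) = 0.431611.
c = 2·atan2(√a, √(1−a)) = 1.43359 rad → d = 6371·c ≈ 9133.39 km.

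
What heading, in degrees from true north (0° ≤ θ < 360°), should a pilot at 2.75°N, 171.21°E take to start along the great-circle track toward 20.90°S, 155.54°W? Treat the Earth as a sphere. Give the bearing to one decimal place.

127.6°

Δλ = -155.54 − 171.21 = -326.75°; wrapped into (−180°, 180°]: 33.25°.
θ = atan2( sin Δλ · cos φ₂ , cos φ₁ · sin φ₂ − sin φ₁ · cos φ₂ · cos Δλ )
  = atan2(0.51222, -0.39381) = 127.554° → normalised to [0°, 360°): 127.554°.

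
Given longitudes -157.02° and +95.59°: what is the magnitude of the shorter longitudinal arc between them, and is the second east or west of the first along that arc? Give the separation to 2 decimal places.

107.39° west

Raw difference: 95.59 − -157.02 = 252.61°.
Normalise into (−180°, 180°]: 252.61° − 360° = -107.39°.
Negative ⇒ the second point lies to the west; separation 107.39°.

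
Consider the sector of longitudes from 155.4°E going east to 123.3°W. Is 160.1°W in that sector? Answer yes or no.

Band width going east from +155.4° to -123.3°: ((-123.3 − 155.4) mod 360) = 81.3°.
Offset of -160.1° east of the west edge: ((-160.1 − 155.4) mod 360) = 44.5°.
44.5° ≤ 81.3° ⇒ inside.

Yes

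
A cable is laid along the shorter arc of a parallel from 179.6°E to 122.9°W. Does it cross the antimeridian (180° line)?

Naïve |-122.9 − 179.6| = 302.5° > 180°, so the shorter arc goes the other way round — across 180°.
Signed shortest Δλ = ((-122.9 − 179.6 + 180) mod 360) − 180 = 57.5°.
Going east by 57.5° from +179.6° passes through 180° before reaching -122.9°.

Yes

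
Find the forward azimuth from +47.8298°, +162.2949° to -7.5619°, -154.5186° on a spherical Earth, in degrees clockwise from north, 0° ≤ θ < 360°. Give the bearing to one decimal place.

132.6°

Δλ = -154.5186 − 162.2949 = -316.8135°; wrapped into (−180°, 180°]: 43.1865°.
θ = atan2( sin Δλ · cos φ₂ , cos φ₁ · sin φ₂ − sin φ₁ · cos φ₂ · cos Δλ )
  = atan2(0.67842, -0.62404) = 132.609° → normalised to [0°, 360°): 132.609°.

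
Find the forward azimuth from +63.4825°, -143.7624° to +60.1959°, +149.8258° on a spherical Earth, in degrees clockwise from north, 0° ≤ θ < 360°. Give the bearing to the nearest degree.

Δλ = 149.8258 − -143.7624 = 293.5882°; wrapped into (−180°, 180°]: -66.4118°.
θ = atan2( sin Δλ · cos φ₂ , cos φ₁ · sin φ₂ − sin φ₁ · cos φ₂ · cos Δλ )
  = atan2(-0.45551, 0.20945) = -65.307° → normalised to [0°, 360°): 294.693°.

295°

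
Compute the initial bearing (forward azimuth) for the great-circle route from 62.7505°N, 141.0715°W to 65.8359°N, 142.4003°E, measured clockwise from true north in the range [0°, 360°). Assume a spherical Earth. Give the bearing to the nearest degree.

310°

Δλ = 142.4003 − -141.0715 = 283.4718°; wrapped into (−180°, 180°]: -76.5282°.
θ = atan2( sin Δλ · cos φ₂ , cos φ₁ · sin φ₂ − sin φ₁ · cos φ₂ · cos Δλ )
  = atan2(-0.39809, 0.33296) = -50.091° → normalised to [0°, 360°): 309.909°.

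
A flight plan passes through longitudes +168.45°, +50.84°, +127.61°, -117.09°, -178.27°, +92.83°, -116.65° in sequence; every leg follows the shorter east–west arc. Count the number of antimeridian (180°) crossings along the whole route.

3

Leg 1: +168.45° → +50.84°, shortest Δλ = -117.61° (west) — does not cross 180°.
Leg 2: +50.84° → +127.61°, shortest Δλ = 76.77° (east) — does not cross 180°.
Leg 3: +127.61° → -117.09°, shortest Δλ = 115.3° (east) — crosses 180°.
Leg 4: -117.09° → -178.27°, shortest Δλ = -61.18° (west) — does not cross 180°.
Leg 5: -178.27° → +92.83°, shortest Δλ = -88.9° (west) — crosses 180°.
Leg 6: +92.83° → -116.65°, shortest Δλ = 150.52° (east) — crosses 180°.
Total crossings: 3.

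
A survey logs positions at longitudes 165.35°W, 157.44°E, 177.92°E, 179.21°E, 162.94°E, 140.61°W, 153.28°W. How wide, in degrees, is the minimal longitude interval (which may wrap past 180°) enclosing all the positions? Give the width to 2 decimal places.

61.95°

Sort the longitudes: -165.35°, -153.28°, -140.61°, +157.44°, +162.94°, +177.92°, +179.21°.
Eastward gaps between consecutive values (wrapping around): 12.07°, 12.67°, 298.05°, 5.50°, 14.98°, 1.29°, 15.44°.
Largest gap = 298.05° ⇒ minimal covering band is its complement: 360° − 298.05° = 61.95°.
Band runs from +157.44° eastward to -140.61°, crossing the antimeridian.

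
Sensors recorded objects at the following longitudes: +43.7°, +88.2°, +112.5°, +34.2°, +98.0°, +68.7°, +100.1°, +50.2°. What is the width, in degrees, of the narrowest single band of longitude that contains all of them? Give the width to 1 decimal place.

78.3°

Sort the longitudes: +34.2°, +43.7°, +50.2°, +68.7°, +88.2°, +98.0°, +100.1°, +112.5°.
Eastward gaps between consecutive values (wrapping around): 9.5°, 6.5°, 18.5°, 19.5°, 9.8°, 2.1°, 12.4°, 281.7°.
Largest gap = 281.7° ⇒ minimal covering band is its complement: 360° − 281.7° = 78.3°.
Band runs from +34.2° eastward to +112.5°.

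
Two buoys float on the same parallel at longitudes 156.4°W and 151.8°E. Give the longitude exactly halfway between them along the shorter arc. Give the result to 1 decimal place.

177.7°E

Signed shortest Δλ from -156.4° to +151.8° is -51.8°.
Midpoint longitude = -156.4° + (-51.8°)/2 = -156.4° − 25.9° = -182.3°.
Normalise into (−180°, 180°]: +177.7°.
(The naïve average (-156.4 + +151.8)/2 = -2.3° is on the wrong side of the globe.)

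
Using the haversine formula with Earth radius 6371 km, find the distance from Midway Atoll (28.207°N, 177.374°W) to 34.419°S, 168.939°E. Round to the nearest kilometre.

7111 km

Δλ = 168.939 − -177.374 = 346.313°; wrapped into (−180°, 180°]: -13.687°.
Δφ = -34.419 − 28.207 = -62.626°.
a = sin²(Δφ/2) + cos φ₁ · cos φ₂ · sin²(Δλ/2) = 0.280423.
c = 2·atan2(√a, √(1−a)) = 1.11614 rad → d = 6371·c ≈ 7110.93 km.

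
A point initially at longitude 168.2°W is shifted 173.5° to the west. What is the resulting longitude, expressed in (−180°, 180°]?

Start at -168.2°; shift −173.5° → -341.7°.
-341.7° lies outside (−180°, 180°]; add 360° → +18.3°.

18.3°E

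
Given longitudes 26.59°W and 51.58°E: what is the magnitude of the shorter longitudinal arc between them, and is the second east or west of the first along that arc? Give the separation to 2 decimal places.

78.17° east

Raw difference: 51.58 − -26.59 = 78.17°.
Normalise into (−180°, 180°]: 78.17° stays 78.17°.
Positive ⇒ the second point lies to the east; separation 78.17°.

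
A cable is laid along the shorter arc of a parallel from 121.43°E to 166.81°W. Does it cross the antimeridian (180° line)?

Naïve |-166.81 − 121.43| = 288.24° > 180°, so the shorter arc goes the other way round — across 180°.
Signed shortest Δλ = ((-166.81 − 121.43 + 180) mod 360) − 180 = 71.76°.
Going east by 71.76° from +121.43° passes through 180° before reaching -166.81°.

Yes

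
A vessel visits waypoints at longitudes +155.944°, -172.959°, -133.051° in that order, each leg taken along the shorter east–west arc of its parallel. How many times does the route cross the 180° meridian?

Leg 1: +155.944° → -172.959°, shortest Δλ = 31.097° (east) — crosses 180°.
Leg 2: -172.959° → -133.051°, shortest Δλ = 39.908° (east) — does not cross 180°.
Total crossings: 1.

1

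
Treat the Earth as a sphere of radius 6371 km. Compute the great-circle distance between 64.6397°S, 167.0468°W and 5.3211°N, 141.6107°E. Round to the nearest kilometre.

8838 km

Δλ = 141.6107 − -167.0468 = 308.6575°; wrapped into (−180°, 180°]: -51.3425°.
Δφ = 5.3211 − -64.6397 = 69.9608°.
a = sin²(Δφ/2) + cos φ₁ · cos φ₂ · sin²(Δλ/2) = 0.408702.
c = 2·atan2(√a, √(1−a)) = 1.38717 rad → d = 6371·c ≈ 8837.66 km.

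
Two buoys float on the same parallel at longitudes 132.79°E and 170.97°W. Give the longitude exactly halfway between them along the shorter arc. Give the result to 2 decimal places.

160.91°E

Signed shortest Δλ from +132.79° to -170.97° is +56.24°.
Midpoint longitude = +132.79° + (+56.24°)/2 = +132.79° + 28.12° = +160.91°.
(The naïve average (+132.79 + -170.97)/2 = -19.09° is on the wrong side of the globe.)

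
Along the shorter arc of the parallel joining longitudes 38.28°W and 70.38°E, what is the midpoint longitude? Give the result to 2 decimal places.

16.05°E

Signed shortest Δλ from -38.28° to +70.38° is +108.66°.
Midpoint longitude = -38.28° + (+108.66°)/2 = -38.28° + 54.33° = +16.05°.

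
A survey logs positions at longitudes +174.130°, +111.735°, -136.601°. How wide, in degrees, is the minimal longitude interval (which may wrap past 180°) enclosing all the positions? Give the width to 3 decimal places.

111.664°

Sort the longitudes: -136.601°, +111.735°, +174.130°.
Eastward gaps between consecutive values (wrapping around): 248.336°, 62.395°, 49.269°.
Largest gap = 248.336° ⇒ minimal covering band is its complement: 360° − 248.336° = 111.664°.
Band runs from +111.735° eastward to -136.601°, crossing the antimeridian.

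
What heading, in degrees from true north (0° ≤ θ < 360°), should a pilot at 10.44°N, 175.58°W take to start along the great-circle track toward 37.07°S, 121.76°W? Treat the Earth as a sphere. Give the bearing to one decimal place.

Δλ = -121.76 − -175.58 = 53.82°.
θ = atan2( sin Δλ · cos φ₂ , cos φ₁ · sin φ₂ − sin φ₁ · cos φ₂ · cos Δλ )
  = atan2(0.64404, -0.67816) = 136.478° → normalised to [0°, 360°): 136.478°.

136.5°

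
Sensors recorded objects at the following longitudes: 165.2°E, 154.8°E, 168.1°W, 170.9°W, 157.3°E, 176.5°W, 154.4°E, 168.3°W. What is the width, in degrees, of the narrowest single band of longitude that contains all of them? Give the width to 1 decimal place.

37.5°

Sort the longitudes: -176.5°, -170.9°, -168.3°, -168.1°, +154.4°, +154.8°, +157.3°, +165.2°.
Eastward gaps between consecutive values (wrapping around): 5.6°, 2.6°, 0.2°, 322.5°, 0.4°, 2.5°, 7.9°, 18.3°.
Largest gap = 322.5° ⇒ minimal covering band is its complement: 360° − 322.5° = 37.5°.
Band runs from +154.4° eastward to -168.1°, crossing the antimeridian.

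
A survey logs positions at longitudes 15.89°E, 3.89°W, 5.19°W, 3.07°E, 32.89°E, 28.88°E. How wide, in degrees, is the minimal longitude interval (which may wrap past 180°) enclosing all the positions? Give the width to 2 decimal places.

38.08°

Sort the longitudes: -5.19°, -3.89°, +3.07°, +15.89°, +28.88°, +32.89°.
Eastward gaps between consecutive values (wrapping around): 1.30°, 6.96°, 12.82°, 12.99°, 4.01°, 321.92°.
Largest gap = 321.92° ⇒ minimal covering band is its complement: 360° − 321.92° = 38.08°.
Band runs from -5.19° eastward to +32.89°.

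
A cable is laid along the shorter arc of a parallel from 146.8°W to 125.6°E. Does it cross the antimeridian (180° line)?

Naïve |125.6 − -146.8| = 272.4° > 180°, so the shorter arc goes the other way round — across 180°.
Signed shortest Δλ = ((125.6 − -146.8 + 180) mod 360) − 180 = -87.6°.
Going west by 87.6° from -146.8° passes through 180° before reaching +125.6°.

Yes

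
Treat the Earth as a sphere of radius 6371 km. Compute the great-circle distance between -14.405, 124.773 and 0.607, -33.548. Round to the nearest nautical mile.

9277 nmi

Δλ = -33.548 − 124.773 = -158.321°.
Δφ = 0.607 − -14.405 = 15.012°.
a = sin²(Δφ/2) + cos φ₁ · cos φ₂ · sin²(Δλ/2) = 0.951319.
c = 2·atan2(√a, √(1−a)) = 2.69666 rad → d = 6371·c ≈ 17180.40 km ≈ 9276.67 nmi.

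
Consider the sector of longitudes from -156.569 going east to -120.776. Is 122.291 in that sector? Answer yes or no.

No

Band width going east from -156.569° to -120.776°: ((-120.776 − -156.569) mod 360) = 35.793°.
Offset of +122.291° east of the west edge: ((122.291 − -156.569) mod 360) = 278.860°.
278.860° > 35.793° ⇒ outside.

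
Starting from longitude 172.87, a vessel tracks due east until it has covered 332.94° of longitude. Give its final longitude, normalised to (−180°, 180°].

+145.81°

Start at +172.87°; shift +332.94° → +505.81°.
+505.81° lies outside (−180°, 180°]; subtract 360° → +145.81°.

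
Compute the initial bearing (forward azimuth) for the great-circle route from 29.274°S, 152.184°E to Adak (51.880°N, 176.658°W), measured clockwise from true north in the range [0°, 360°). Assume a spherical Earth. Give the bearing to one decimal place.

18.7°

Δλ = -176.658 − 152.184 = -328.842°; wrapped into (−180°, 180°]: 31.158°.
θ = atan2( sin Δλ · cos φ₂ , cos φ₁ · sin φ₂ − sin φ₁ · cos φ₂ · cos Δλ )
  = atan2(0.31940, 0.94456) = 18.683° → normalised to [0°, 360°): 18.683°.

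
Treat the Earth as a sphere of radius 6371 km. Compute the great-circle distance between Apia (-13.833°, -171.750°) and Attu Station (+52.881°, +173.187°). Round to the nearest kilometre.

Δλ = 173.187 − -171.750 = 344.937°; wrapped into (−180°, 180°]: -15.063°.
Δφ = 52.881 − -13.833 = 66.714°.
a = sin²(Δφ/2) + cos φ₁ · cos φ₂ · sin²(Δλ/2) = 0.312406.
c = 2·atan2(√a, √(1−a)) = 1.18620 rad → d = 6371·c ≈ 7557.26 km.

7557 km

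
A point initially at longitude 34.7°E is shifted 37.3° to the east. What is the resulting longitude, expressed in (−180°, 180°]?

Start at +34.7°; shift +37.3° → +72.0°.
+72.0° already lies in (−180°, 180°].

72.0°E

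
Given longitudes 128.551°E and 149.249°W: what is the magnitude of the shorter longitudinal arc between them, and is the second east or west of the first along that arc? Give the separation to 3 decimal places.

82.200° east

Raw difference: -149.249 − 128.551 = -277.8°.
Normalise into (−180°, 180°]: -277.8° + 360° = 82.2°.
Positive ⇒ the second point lies to the east; separation 82.200°.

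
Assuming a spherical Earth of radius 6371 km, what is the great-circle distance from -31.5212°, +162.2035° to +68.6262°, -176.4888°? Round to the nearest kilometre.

Δλ = -176.4888 − 162.2035 = -338.6923°; wrapped into (−180°, 180°]: 21.3077°.
Δφ = 68.6262 − -31.5212 = 100.1474°.
a = sin²(Δφ/2) + cos φ₁ · cos φ₂ · sin²(Δλ/2) = 0.598709.
c = 2·atan2(√a, √(1−a)) = 1.76952 rad → d = 6371·c ≈ 11273.61 km.

11274 km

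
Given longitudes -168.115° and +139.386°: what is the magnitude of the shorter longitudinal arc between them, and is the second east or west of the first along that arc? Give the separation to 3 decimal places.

52.499° west

Raw difference: 139.386 − -168.115 = 307.501°.
Normalise into (−180°, 180°]: 307.501° − 360° = -52.499°.
Negative ⇒ the second point lies to the west; separation 52.499°.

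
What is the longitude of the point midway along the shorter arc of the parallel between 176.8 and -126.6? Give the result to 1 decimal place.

-154.9°

Signed shortest Δλ from +176.8° to -126.6° is +56.6°.
Midpoint longitude = +176.8° + (+56.6°)/2 = +176.8° + 28.3° = +205.1°.
Normalise into (−180°, 180°]: -154.9°.
(The naïve average (+176.8 + -126.6)/2 = 25.1° is on the wrong side of the globe.)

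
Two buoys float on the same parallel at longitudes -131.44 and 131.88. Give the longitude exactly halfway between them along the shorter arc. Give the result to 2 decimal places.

Signed shortest Δλ from -131.44° to +131.88° is -96.68°.
Midpoint longitude = -131.44° + (-96.68°)/2 = -131.44° − 48.34° = -179.78°.
(The naïve average (-131.44 + +131.88)/2 = 0.22° is on the wrong side of the globe.)

-179.78°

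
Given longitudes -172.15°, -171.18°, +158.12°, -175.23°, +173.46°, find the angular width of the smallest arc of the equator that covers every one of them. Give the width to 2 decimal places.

Sort the longitudes: -175.23°, -172.15°, -171.18°, +158.12°, +173.46°.
Eastward gaps between consecutive values (wrapping around): 3.08°, 0.97°, 329.30°, 15.34°, 11.31°.
Largest gap = 329.30° ⇒ minimal covering band is its complement: 360° − 329.30° = 30.70°.
Band runs from +158.12° eastward to -171.18°, crossing the antimeridian.

30.70°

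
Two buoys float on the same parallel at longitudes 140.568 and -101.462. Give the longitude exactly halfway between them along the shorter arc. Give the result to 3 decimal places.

Signed shortest Δλ from +140.568° to -101.462° is +117.970°.
Midpoint longitude = +140.568° + (+117.970°)/2 = +140.568° + 58.985° = +199.553°.
Normalise into (−180°, 180°]: -160.447°.
(The naïve average (+140.568 + -101.462)/2 = 19.553° is on the wrong side of the globe.)

-160.447°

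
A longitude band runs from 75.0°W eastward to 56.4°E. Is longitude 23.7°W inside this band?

Band width going east from -75.0° to +56.4°: ((56.4 − -75.0) mod 360) = 131.4°.
Offset of -23.7° east of the west edge: ((-23.7 − -75.0) mod 360) = 51.3°.
51.3° ≤ 131.4° ⇒ inside.

Yes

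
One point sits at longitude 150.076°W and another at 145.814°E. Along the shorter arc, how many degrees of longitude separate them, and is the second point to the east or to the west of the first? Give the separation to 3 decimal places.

Raw difference: 145.814 − -150.076 = 295.89°.
Normalise into (−180°, 180°]: 295.89° − 360° = -64.11°.
Negative ⇒ the second point lies to the west; separation 64.110°.

64.110° west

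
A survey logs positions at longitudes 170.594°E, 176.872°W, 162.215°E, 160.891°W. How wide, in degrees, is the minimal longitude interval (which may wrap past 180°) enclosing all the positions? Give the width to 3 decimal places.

36.894°

Sort the longitudes: -176.872°, -160.891°, +162.215°, +170.594°.
Eastward gaps between consecutive values (wrapping around): 15.981°, 323.106°, 8.379°, 12.534°.
Largest gap = 323.106° ⇒ minimal covering band is its complement: 360° − 323.106° = 36.894°.
Band runs from +162.215° eastward to -160.891°, crossing the antimeridian.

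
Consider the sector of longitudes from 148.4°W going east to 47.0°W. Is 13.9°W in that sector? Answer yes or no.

No

Band width going east from -148.4° to -47.0°: ((-47.0 − -148.4) mod 360) = 101.4°.
Offset of -13.9° east of the west edge: ((-13.9 − -148.4) mod 360) = 134.5°.
134.5° > 101.4° ⇒ outside.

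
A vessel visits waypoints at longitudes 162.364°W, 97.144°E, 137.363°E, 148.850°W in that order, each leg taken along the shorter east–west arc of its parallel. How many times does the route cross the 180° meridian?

Leg 1: -162.364° → +97.144°, shortest Δλ = -100.492° (west) — crosses 180°.
Leg 2: +97.144° → +137.363°, shortest Δλ = 40.219° (east) — does not cross 180°.
Leg 3: +137.363° → -148.850°, shortest Δλ = 73.787° (east) — crosses 180°.
Total crossings: 2.

2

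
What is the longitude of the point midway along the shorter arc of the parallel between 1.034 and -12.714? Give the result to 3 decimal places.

-5.840°

Signed shortest Δλ from +1.034° to -12.714° is -13.748°.
Midpoint longitude = +1.034° + (-13.748°)/2 = +1.034° − 6.874° = -5.840°.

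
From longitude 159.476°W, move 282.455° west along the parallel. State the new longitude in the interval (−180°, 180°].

Start at -159.476°; shift −282.455° → -441.931°.
-441.931° lies outside (−180°, 180°]; add 360° → -81.931°.

81.931°W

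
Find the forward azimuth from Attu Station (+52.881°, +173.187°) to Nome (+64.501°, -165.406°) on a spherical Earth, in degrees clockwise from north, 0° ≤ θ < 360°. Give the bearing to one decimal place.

Δλ = -165.406 − 173.187 = -338.593°; wrapped into (−180°, 180°]: 21.407°.
θ = atan2( sin Δλ · cos φ₂ , cos φ₁ · sin φ₂ − sin φ₁ · cos φ₂ · cos Δλ )
  = atan2(0.15713, 0.22510) = 34.916° → normalised to [0°, 360°): 34.916°.

34.9°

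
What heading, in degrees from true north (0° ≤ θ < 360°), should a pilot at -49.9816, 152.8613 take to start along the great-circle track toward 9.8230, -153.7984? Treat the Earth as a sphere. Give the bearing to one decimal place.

Δλ = -153.7984 − 152.8613 = -306.6597°; wrapped into (−180°, 180°]: 53.3403°.
θ = atan2( sin Δλ · cos φ₂ , cos φ₁ · sin φ₂ − sin φ₁ · cos φ₂ · cos Δλ )
  = atan2(0.79044, 0.56025) = 54.671° → normalised to [0°, 360°): 54.671°.

54.7°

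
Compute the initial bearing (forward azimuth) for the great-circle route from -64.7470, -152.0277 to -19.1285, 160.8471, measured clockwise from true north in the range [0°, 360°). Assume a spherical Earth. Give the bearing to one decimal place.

302.5°

Δλ = 160.8471 − -152.0277 = 312.8748°; wrapped into (−180°, 180°]: -47.1252°.
θ = atan2( sin Δλ · cos φ₂ , cos φ₁ · sin φ₂ − sin φ₁ · cos φ₂ · cos Δλ )
  = atan2(-0.69238, 0.44160) = -57.470° → normalised to [0°, 360°): 302.530°.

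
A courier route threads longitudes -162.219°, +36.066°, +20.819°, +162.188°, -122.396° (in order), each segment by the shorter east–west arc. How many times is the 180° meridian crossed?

Leg 1: -162.219° → +36.066°, shortest Δλ = -161.715° (west) — crosses 180°.
Leg 2: +36.066° → +20.819°, shortest Δλ = -15.247° (west) — does not cross 180°.
Leg 3: +20.819° → +162.188°, shortest Δλ = 141.369° (east) — does not cross 180°.
Leg 4: +162.188° → -122.396°, shortest Δλ = 75.416° (east) — crosses 180°.
Total crossings: 2.

2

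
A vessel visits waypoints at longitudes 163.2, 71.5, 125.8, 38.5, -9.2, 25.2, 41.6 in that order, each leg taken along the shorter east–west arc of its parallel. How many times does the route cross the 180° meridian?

Leg 1: +163.2° → +71.5°, shortest Δλ = -91.7° (west) — does not cross 180°.
Leg 2: +71.5° → +125.8°, shortest Δλ = 54.3° (east) — does not cross 180°.
Leg 3: +125.8° → +38.5°, shortest Δλ = -87.3° (west) — does not cross 180°.
Leg 4: +38.5° → -9.2°, shortest Δλ = -47.7° (west) — does not cross 180°.
Leg 5: -9.2° → +25.2°, shortest Δλ = 34.4° (east) — does not cross 180°.
Leg 6: +25.2° → +41.6°, shortest Δλ = 16.4° (east) — does not cross 180°.
Total crossings: 0.

0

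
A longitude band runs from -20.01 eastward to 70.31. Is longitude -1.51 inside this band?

Band width going east from -20.01° to +70.31°: ((70.31 − -20.01) mod 360) = 90.32°.
Offset of -1.51° east of the west edge: ((-1.51 − -20.01) mod 360) = 18.50°.
18.50° ≤ 90.32° ⇒ inside.

Yes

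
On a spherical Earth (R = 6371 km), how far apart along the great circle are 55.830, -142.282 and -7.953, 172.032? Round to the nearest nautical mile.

Δλ = 172.032 − -142.282 = 314.314°; wrapped into (−180°, 180°]: -45.686°.
Δφ = -7.953 − 55.830 = -63.783°.
a = sin²(Δφ/2) + cos φ₁ · cos φ₂ · sin²(Δλ/2) = 0.362943.
c = 2·atan2(√a, √(1−a)) = 1.29313 rad → d = 6371·c ≈ 8238.52 km ≈ 4448.45 nmi.

4448 nmi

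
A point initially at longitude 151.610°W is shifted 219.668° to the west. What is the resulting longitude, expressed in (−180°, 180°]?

Start at -151.610°; shift −219.668° → -371.278°.
-371.278° lies outside (−180°, 180°]; add 360° → -11.278°.

11.278°W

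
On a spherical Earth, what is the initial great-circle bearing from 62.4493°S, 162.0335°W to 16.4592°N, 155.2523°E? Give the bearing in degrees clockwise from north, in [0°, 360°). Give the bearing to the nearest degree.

319°

Δλ = 155.2523 − -162.0335 = 317.2858°; wrapped into (−180°, 180°]: -42.7142°.
θ = atan2( sin Δλ · cos φ₂ , cos φ₁ · sin φ₂ − sin φ₁ · cos φ₂ · cos Δλ )
  = atan2(-0.65054, 0.75578) = -40.720° → normalised to [0°, 360°): 319.280°.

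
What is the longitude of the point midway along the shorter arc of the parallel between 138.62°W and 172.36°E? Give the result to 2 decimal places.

Signed shortest Δλ from -138.62° to +172.36° is -49.02°.
Midpoint longitude = -138.62° + (-49.02°)/2 = -138.62° − 24.51° = -163.13°.
(The naïve average (-138.62 + +172.36)/2 = 16.87° is on the wrong side of the globe.)

163.13°W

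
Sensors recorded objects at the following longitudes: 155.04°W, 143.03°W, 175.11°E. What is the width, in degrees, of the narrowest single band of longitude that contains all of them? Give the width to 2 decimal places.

Sort the longitudes: -155.04°, -143.03°, +175.11°.
Eastward gaps between consecutive values (wrapping around): 12.01°, 318.14°, 29.85°.
Largest gap = 318.14° ⇒ minimal covering band is its complement: 360° − 318.14° = 41.86°.
Band runs from +175.11° eastward to -143.03°, crossing the antimeridian.

41.86°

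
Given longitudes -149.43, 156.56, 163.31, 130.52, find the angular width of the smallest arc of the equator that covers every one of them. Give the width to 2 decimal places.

Sort the longitudes: -149.43°, +130.52°, +156.56°, +163.31°.
Eastward gaps between consecutive values (wrapping around): 279.95°, 26.04°, 6.75°, 47.26°.
Largest gap = 279.95° ⇒ minimal covering band is its complement: 360° − 279.95° = 80.05°.
Band runs from +130.52° eastward to -149.43°, crossing the antimeridian.

80.05°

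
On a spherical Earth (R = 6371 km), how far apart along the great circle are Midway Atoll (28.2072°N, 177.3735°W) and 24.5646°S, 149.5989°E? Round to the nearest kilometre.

6851 km

Δλ = 149.5989 − -177.3735 = 326.9724°; wrapped into (−180°, 180°]: -33.0276°.
Δφ = -24.5646 − 28.2072 = -52.7718°.
a = sin²(Δφ/2) + cos φ₁ · cos φ₂ · sin²(Δλ/2) = 0.262261.
c = 2·atan2(√a, √(1−a)) = 1.07529 rad → d = 6371·c ≈ 6850.67 km.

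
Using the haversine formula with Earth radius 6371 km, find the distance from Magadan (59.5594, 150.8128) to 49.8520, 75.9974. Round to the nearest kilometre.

Δλ = 75.9974 − 150.8128 = -74.8154°.
Δφ = 49.8520 − 59.5594 = -9.7074°.
a = sin²(Δφ/2) + cos φ₁ · cos φ₂ · sin²(Δλ/2) = 0.127711.
c = 2·atan2(√a, √(1−a)) = 0.73089 rad → d = 6371·c ≈ 4656.52 km.

4657 km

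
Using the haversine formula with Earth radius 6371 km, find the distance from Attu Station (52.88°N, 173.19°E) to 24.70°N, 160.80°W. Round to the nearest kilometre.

3816 km

Δλ = -160.80 − 173.19 = -333.99°; wrapped into (−180°, 180°]: 26.01°.
Δφ = 24.70 − 52.88 = -28.18°.
a = sin²(Δφ/2) + cos φ₁ · cos φ₂ · sin²(Δλ/2) = 0.087031.
c = 2·atan2(√a, √(1−a)) = 0.59893 rad → d = 6371·c ≈ 3815.80 km.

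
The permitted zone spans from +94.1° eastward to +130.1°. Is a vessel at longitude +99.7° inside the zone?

Yes

Band width going east from +94.1° to +130.1°: ((130.1 − 94.1) mod 360) = 36.0°.
Offset of +99.7° east of the west edge: ((99.7 − 94.1) mod 360) = 5.6°.
5.6° ≤ 36.0° ⇒ inside.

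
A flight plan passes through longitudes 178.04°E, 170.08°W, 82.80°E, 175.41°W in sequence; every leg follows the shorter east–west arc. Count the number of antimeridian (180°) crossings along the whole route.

Leg 1: +178.04° → -170.08°, shortest Δλ = 11.88° (east) — crosses 180°.
Leg 2: -170.08° → +82.80°, shortest Δλ = -107.12° (west) — crosses 180°.
Leg 3: +82.80° → -175.41°, shortest Δλ = 101.79° (east) — crosses 180°.
Total crossings: 3.

3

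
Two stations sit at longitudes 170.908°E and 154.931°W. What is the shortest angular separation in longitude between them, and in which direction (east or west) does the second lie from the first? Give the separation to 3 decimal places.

34.161° east

Raw difference: -154.931 − 170.908 = -325.839°.
Normalise into (−180°, 180°]: -325.839° + 360° = 34.161°.
Positive ⇒ the second point lies to the east; separation 34.161°.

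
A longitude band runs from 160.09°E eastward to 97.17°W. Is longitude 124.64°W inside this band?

Band width going east from +160.09° to -97.17°: ((-97.17 − 160.09) mod 360) = 102.74°.
Offset of -124.64° east of the west edge: ((-124.64 − 160.09) mod 360) = 75.27°.
75.27° ≤ 102.74° ⇒ inside.

Yes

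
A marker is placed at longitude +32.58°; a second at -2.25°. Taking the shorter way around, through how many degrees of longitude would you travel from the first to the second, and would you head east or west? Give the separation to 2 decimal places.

34.83° west

Raw difference: -2.25 − 32.58 = -34.83°.
Normalise into (−180°, 180°]: -34.83° stays -34.83°.
Negative ⇒ the second point lies to the west; separation 34.83°.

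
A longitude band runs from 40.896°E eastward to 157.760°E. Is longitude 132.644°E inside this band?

Yes

Band width going east from +40.896° to +157.760°: ((157.760 − 40.896) mod 360) = 116.864°.
Offset of +132.644° east of the west edge: ((132.644 − 40.896) mod 360) = 91.748°.
91.748° ≤ 116.864° ⇒ inside.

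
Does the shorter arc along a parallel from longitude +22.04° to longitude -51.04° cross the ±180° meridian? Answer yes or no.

Signed shortest Δλ = ((-51.04 − 22.04 + 180) mod 360) − 180 = -73.08°.
Going west by 73.08° from +22.04° reaches -51.04° without touching 180°.

No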